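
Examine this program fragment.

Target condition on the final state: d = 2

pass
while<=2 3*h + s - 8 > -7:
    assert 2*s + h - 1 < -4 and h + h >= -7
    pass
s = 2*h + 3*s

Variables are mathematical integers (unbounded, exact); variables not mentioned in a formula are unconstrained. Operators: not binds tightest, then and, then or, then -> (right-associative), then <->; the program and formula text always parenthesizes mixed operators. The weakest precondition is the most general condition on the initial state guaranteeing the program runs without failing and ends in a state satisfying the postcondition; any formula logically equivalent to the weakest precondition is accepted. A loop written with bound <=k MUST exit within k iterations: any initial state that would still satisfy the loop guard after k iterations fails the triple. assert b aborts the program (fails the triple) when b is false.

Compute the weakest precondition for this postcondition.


Working backward. After the program, d = 2 must hold.
Before s := 2*h + 3*s: d = 2
Before the loop (bound <=2), unroll the exhaustion recursion (WP_0 = exit-now case; WP_j = one more guarded iteration, up to j = 2):
  WP_0: (not (3*h + s > 1)) and d = 2
  WP_1: (3*h + s > 1 -> (h + 2*s < -3 and 2*h >= -7 and (not (3*h + s > 1)) and d = 2)) and ((not (3*h + s > 1)) -> d = 2)
  WP_2: (3*h + s > 1 -> (h + 2*s < -3 and 2*h >= -7 and (3*h + s > 1 -> (h + 2*s < -3 and 2*h >= -7 and (not (3*h + s > 1)) and d = 2)) and ((not (3*h + s > 1)) -> d = 2))) and ((not (3*h + s > 1)) -> d = 2)
So before the loop: (3*h + s > 1 -> (h + 2*s < -3 and 2*h >= -7 and (3*h + s > 1 -> (h + 2*s < -3 and 2*h >= -7 and (not (3*h + s > 1)) and d = 2)) and ((not (3*h + s > 1)) -> d = 2))) and ((not (3*h + s > 1)) -> d = 2)
Before skip: (3*h + s > 1 -> (h + 2*s < -3 and 2*h >= -7 and (3*h + s > 1 -> (h + 2*s < -3 and 2*h >= -7 and (not (3*h + s > 1)) and d = 2)) and ((not (3*h + s > 1)) -> d = 2))) and ((not (3*h + s > 1)) -> d = 2)
Answer: WP = (3*h + s > 1 -> (h + 2*s < -3 and 2*h >= -7 and (3*h + s > 1 -> (h + 2*s < -3 and 2*h >= -7 and (not (3*h + s > 1)) and d = 2)) and ((not (3*h + s > 1)) -> d = 2))) and ((not (3*h + s > 1)) -> d = 2)


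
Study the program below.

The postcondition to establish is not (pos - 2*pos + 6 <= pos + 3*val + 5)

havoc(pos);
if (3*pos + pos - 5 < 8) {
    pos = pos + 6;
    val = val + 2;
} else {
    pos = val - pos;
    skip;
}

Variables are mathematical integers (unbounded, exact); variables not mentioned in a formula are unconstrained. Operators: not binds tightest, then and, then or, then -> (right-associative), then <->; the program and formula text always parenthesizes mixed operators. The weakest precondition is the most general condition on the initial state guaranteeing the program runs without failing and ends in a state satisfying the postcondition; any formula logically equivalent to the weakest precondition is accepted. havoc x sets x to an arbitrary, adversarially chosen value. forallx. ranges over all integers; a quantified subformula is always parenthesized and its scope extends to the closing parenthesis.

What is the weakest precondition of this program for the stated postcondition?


Working backward. After the program, the postcondition not (pos - 2*pos + 6 <= pos + 3*val + 5) must hold; in canonical form it is not (2*pos + 3*val >= 1).
Then branch requires not (2*pos + 3*val >= -17); else branch requires not (5*val >= 2*pos + 1).
Before the if: (4*pos < 13 -> (not (2*pos + 3*val >= -17))) and ((not (4*pos < 13)) -> (not (5*val >= 2*pos + 1)))
Before havoc pos: forall pos_1. ((4*pos_1 < 13 -> (not (2*pos_1 + 3*val >= -17))) and ((not (4*pos_1 < 13)) -> (not (5*val >= 2*pos_1 + 1))))
Answer: WP = forall pos_1. ((4*pos_1 < 13 -> (not (2*pos_1 + 3*val >= -17))) and ((not (4*pos_1 < 13)) -> (not (5*val >= 2*pos_1 + 1))))


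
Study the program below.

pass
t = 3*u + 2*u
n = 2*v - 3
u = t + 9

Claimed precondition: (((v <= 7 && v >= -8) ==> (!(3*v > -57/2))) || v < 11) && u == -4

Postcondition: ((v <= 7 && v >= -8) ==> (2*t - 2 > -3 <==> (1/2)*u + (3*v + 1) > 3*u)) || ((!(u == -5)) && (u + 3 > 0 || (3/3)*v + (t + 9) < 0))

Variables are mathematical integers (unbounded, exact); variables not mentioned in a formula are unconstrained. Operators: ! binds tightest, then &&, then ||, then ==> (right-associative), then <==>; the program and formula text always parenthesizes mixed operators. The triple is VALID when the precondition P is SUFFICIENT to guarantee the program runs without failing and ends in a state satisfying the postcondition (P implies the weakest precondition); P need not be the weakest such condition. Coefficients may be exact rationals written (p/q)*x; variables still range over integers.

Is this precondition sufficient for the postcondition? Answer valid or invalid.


Working backward. After the program, the postcondition ((v <= 7 && v >= -8) ==> (2*t - 2 > -3 <==> (1/2)*u + (3*v + 1) > 3*u)) || ((!(u == -5)) && (u + 3 > 0 || (3/3)*v + (t + 9) < 0)) must hold; in canonical form it is ((v <= 7 && v >= -8) ==> (2*t > -1 <==> 3*v > (5/2)*u - 1)) || ((!(u == -5)) && (u > -3 || t + v < -9)).
Before u := t + 9: ((v <= 7 && v >= -8) ==> (2*t > -1 <==> 3*v > (5/2)*t + 43/2)) || ((!(t == -14)) && (t > -12 || t + v < -9))
Before n := 2*v - 3: ((v <= 7 && v >= -8) ==> (2*t > -1 <==> 3*v > (5/2)*t + 43/2)) || ((!(t == -14)) && (t > -12 || t + v < -9))
Before t := 3*u + 2*u: ((v <= 7 && v >= -8) ==> (10*u > -1 <==> 3*v > (25/2)*u + 43/2)) || ((!(5*u == -14)) && (5*u > -12 || 5*u + v < -9))
Before skip: ((v <= 7 && v >= -8) ==> (10*u > -1 <==> 3*v > (25/2)*u + 43/2)) || ((!(5*u == -14)) && (5*u > -12 || 5*u + v < -9))
The weakest precondition is ((v <= 7 && v >= -8) ==> (10*u > -1 <==> 3*v > (25/2)*u + 43/2)) || ((!(5*u == -14)) && (5*u > -12 || 5*u + v < -9)).
Check whether (((v <= 7 && v >= -8) ==> (!(3*v > -57/2))) || v < 11) && u == -4 implies it.
Every state satisfying the precondition satisfies the weakest precondition: the implication holds.
Answer: valid


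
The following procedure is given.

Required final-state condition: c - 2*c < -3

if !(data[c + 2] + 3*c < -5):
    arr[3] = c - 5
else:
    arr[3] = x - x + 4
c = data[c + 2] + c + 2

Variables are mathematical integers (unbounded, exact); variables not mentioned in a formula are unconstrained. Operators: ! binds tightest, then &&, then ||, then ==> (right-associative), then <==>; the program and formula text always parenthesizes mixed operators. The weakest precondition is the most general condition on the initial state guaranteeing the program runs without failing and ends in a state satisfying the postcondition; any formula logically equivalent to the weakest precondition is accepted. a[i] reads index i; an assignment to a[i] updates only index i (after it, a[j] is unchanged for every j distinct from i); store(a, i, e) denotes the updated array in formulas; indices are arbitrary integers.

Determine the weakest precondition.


Working backward. After the program, the postcondition c - 2*c < -3 must hold; in canonical form it is c > 3.
Before c := data[c + 2] + c + 2: data[c + 2] + c > 1
Then branch requires data[c + 2] + c > 1; else branch requires data[c + 2] + c > 1.
Before the if: ((!(data[c + 2] + 3*c < -5)) ==> data[c + 2] + c > 1) && (data[c + 2] + 3*c < -5 ==> data[c + 2] + c > 1)
Answer: WP = ((!(data[c + 2] + 3*c < -5)) ==> data[c + 2] + c > 1) && (data[c + 2] + 3*c < -5 ==> data[c + 2] + c > 1)


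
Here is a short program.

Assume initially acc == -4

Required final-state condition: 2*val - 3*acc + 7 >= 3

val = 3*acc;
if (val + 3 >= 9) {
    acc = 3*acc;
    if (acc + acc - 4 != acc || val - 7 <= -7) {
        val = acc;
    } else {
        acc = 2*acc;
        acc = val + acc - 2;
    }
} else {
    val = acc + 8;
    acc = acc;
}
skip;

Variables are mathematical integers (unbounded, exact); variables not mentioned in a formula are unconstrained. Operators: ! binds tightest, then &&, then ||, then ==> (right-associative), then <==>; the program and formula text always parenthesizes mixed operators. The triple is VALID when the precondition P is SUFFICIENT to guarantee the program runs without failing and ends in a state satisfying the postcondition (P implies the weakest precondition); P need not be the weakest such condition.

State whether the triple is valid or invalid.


Working backward. After the program, the postcondition 2*val - 3*acc + 7 >= 3 must hold; in canonical form it is 2*val >= 3*acc - 4.
Before skip: 2*val >= 3*acc - 4
Then branch requires ((3*acc != 4 || val <= 0) ==> 3*acc <= 4) && ((!(3*acc != 4 || val <= 0)) ==> 18*acc + val <= 10); else branch requires acc <= 20.
Before the if: (val >= 6 ==> (((3*acc != 4 || val <= 0) ==> 3*acc <= 4) && ((!(3*acc != 4 || val <= 0)) ==> 18*acc + val <= 10))) && ((!(val >= 6)) ==> acc <= 20)
Before val := 3*acc: (3*acc >= 6 ==> (((3*acc != 4 || 3*acc <= 0) ==> 3*acc <= 4) && ((!(3*acc != 4 || 3*acc <= 0)) ==> 21*acc <= 10))) && ((!(3*acc >= 6)) ==> acc <= 20)
The weakest precondition is (3*acc >= 6 ==> (((3*acc != 4 || 3*acc <= 0) ==> 3*acc <= 4) && ((!(3*acc != 4 || 3*acc <= 0)) ==> 21*acc <= 10))) && ((!(3*acc >= 6)) ==> acc <= 20).
Check whether acc == -4 implies it.
Every state satisfying the precondition satisfies the weakest precondition: the implication holds.
Answer: valid


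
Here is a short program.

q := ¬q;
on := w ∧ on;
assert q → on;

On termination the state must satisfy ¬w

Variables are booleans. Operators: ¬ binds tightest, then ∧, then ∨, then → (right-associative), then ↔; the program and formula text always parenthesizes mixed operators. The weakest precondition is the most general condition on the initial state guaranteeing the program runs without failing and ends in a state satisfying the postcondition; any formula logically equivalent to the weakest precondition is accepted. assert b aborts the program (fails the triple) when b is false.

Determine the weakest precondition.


Working backward. After the program, ¬w must hold.
Before assert q → on: (q → on) ∧ (¬w)
Before on := w ∧ on: (q → (w ∧ on)) ∧ (¬w)
Before q := ¬q: ((¬q) → (w ∧ on)) ∧ (¬w)
Answer: WP = ((¬q) → (w ∧ on)) ∧ (¬w)


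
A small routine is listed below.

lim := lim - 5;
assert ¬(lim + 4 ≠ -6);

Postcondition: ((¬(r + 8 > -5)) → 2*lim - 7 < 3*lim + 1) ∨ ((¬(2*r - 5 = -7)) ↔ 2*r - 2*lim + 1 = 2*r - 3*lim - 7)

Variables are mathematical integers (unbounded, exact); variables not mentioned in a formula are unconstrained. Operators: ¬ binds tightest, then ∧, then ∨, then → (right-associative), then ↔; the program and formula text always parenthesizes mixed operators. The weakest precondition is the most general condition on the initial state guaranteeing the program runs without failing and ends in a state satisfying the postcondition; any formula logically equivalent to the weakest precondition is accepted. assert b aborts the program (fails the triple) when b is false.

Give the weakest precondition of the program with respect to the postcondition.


Working backward. After the program, the postcondition ((¬(r + 8 > -5)) → 2*lim - 7 < 3*lim + 1) ∨ ((¬(2*r - 5 = -7)) ↔ 2*r - 2*lim + 1 = 2*r - 3*lim - 7) must hold; in canonical form it is ((¬(r > -13)) → lim > -8) ∨ ((¬(2*r = -2)) ↔ lim = -8).
Before assert ¬(lim + 4 ≠ -6): (¬(lim ≠ -10)) ∧ (((¬(r > -13)) → lim > -8) ∨ ((¬(2*r = -2)) ↔ lim = -8))
Before lim := lim - 5: (¬(lim ≠ -5)) ∧ (((¬(r > -13)) → lim > -3) ∨ ((¬(2*r = -2)) ↔ lim = -3))
Answer: WP = (¬(lim ≠ -5)) ∧ (((¬(r > -13)) → lim > -3) ∨ ((¬(2*r = -2)) ↔ lim = -3))


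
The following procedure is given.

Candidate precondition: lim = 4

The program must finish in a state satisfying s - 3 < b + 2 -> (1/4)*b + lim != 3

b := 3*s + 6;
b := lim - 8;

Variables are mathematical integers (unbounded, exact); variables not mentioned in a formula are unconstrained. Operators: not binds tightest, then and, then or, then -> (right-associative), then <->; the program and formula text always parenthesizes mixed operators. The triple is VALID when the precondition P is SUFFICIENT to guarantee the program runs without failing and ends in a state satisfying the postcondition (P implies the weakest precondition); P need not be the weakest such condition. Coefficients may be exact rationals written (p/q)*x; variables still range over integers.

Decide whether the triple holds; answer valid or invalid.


Working backward. After the program, the postcondition s - 3 < b + 2 -> (1/4)*b + lim != 3 must hold; in canonical form it is s < b + 5 -> (1/4)*b + lim != 3.
Before b := lim - 8: s < lim - 3 -> (5/4)*lim != 5
Before b := 3*s + 6: s < lim - 3 -> (5/4)*lim != 5
The weakest precondition is s < lim - 3 -> (5/4)*lim != 5.
Check whether lim = 4 implies it.
Countermodel: at the initial state lim = 4, s = 0, the precondition holds but the weakest precondition fails.
Answer: invalid


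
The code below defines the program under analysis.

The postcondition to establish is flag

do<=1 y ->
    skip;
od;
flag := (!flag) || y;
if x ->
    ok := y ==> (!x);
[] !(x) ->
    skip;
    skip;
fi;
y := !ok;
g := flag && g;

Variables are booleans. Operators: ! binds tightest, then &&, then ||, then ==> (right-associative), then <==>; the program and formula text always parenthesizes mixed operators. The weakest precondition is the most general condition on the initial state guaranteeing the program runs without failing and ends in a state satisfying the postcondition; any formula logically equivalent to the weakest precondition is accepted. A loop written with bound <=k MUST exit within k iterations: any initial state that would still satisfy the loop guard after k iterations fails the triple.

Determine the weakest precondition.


Working backward. After the program, flag must hold.
Before g := flag && g: flag
Before y := !ok: flag
Then branch requires flag; else branch requires flag.
Before the if: (x ==> flag) && ((!x) ==> flag)
Before flag := (!flag) || y: (x ==> ((!flag) || y)) && ((!x) ==> ((!flag) || y))
Before the loop (bound <=1), unroll the exhaustion recursion (WP_0 = exit-now case; WP_j = one more guarded iteration, up to j = 1):
  WP_0: (!y) && (x ==> ((!flag) || y)) && ((!x) ==> ((!flag) || y))
  WP_1: (y ==> ((!y) && (x ==> ((!flag) || y)) && ((!x) ==> ((!flag) || y)))) && ((!y) ==> ((x ==> ((!flag) || y)) && ((!x) ==> ((!flag) || y))))
So before the loop: (y ==> ((!y) && (x ==> ((!flag) || y)) && ((!x) ==> ((!flag) || y)))) && ((!y) ==> ((x ==> ((!flag) || y)) && ((!x) ==> ((!flag) || y))))
Answer: WP = (y ==> ((!y) && (x ==> ((!flag) || y)) && ((!x) ==> ((!flag) || y)))) && ((!y) ==> ((x ==> ((!flag) || y)) && ((!x) ==> ((!flag) || y))))


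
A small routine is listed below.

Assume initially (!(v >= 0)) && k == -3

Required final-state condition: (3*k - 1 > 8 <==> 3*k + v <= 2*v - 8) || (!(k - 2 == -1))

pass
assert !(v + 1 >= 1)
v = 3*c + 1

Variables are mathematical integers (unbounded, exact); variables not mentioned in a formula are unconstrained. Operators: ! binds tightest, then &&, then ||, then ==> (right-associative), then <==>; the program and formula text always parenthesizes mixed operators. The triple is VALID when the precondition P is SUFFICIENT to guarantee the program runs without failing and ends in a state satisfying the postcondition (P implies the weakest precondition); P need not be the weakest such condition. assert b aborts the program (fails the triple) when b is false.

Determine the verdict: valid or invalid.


Working backward. After the program, the postcondition (3*k - 1 > 8 <==> 3*k + v <= 2*v - 8) || (!(k - 2 == -1)) must hold; in canonical form it is (3*k > 9 <==> 3*k <= v - 8) || (!(k == 1)).
Before v := 3*c + 1: (3*k > 9 <==> 3*k <= 3*c - 7) || (!(k == 1))
Before assert !(v + 1 >= 1): (!(v >= 0)) && ((3*k > 9 <==> 3*k <= 3*c - 7) || (!(k == 1)))
Before skip: (!(v >= 0)) && ((3*k > 9 <==> 3*k <= 3*c - 7) || (!(k == 1)))
The weakest precondition is (!(v >= 0)) && ((3*k > 9 <==> 3*k <= 3*c - 7) || (!(k == 1))).
Check whether (!(v >= 0)) && k == -3 implies it.
Every state satisfying the precondition satisfies the weakest precondition: the implication holds.
Answer: valid


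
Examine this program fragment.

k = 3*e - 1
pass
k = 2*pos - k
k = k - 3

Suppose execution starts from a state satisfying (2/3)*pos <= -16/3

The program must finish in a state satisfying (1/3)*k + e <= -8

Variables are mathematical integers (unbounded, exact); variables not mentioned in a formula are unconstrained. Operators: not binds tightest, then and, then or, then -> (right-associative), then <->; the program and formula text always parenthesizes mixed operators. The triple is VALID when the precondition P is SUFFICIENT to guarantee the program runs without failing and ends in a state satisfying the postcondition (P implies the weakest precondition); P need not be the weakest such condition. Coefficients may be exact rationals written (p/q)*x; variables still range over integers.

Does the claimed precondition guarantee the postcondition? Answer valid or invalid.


Working backward. After the program, the postcondition (1/3)*k + e <= -8 must hold; in canonical form it is e + (1/3)*k <= -8.
Before k := k - 3: e + (1/3)*k <= -7
Before k := 2*pos - k: e + (2/3)*pos <= (1/3)*k - 7
Before skip: e + (2/3)*pos <= (1/3)*k - 7
Before k := 3*e - 1: (2/3)*pos <= -22/3
The weakest precondition is (2/3)*pos <= -22/3.
Check whether (2/3)*pos <= -16/3 implies it.
Countermodel: at the initial state pos = -10, the precondition holds but the weakest precondition fails.
Answer: invalid


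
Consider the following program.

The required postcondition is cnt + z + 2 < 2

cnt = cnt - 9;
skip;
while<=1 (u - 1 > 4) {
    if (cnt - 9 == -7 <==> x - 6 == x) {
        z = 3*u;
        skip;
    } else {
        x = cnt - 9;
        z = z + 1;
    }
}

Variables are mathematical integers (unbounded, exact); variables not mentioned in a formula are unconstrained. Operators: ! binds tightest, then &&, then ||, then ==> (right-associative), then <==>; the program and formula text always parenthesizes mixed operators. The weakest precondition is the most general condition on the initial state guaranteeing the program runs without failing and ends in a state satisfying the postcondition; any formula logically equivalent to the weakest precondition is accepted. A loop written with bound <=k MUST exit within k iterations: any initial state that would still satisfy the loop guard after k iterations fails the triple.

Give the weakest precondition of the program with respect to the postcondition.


Working backward. After the program, the postcondition cnt + z + 2 < 2 must hold; in canonical form it is cnt + z < 0.
Before the loop (bound <=1), unroll the exhaustion recursion (WP_0 = exit-now case; WP_j = one more guarded iteration, up to j = 1):
  WP_0: (!(u > 5)) && cnt + z < 0
  WP_1: (u > 5 ==> (((!(cnt == 2)) ==> ((!(u > 5)) && cnt + 3*u < 0)) && (cnt == 2 ==> ((!(u > 5)) && cnt + z < -1)))) && ((!(u > 5)) ==> cnt + z < 0)
So before the loop: (u > 5 ==> (((!(cnt == 2)) ==> ((!(u > 5)) && cnt + 3*u < 0)) && (cnt == 2 ==> ((!(u > 5)) && cnt + z < -1)))) && ((!(u > 5)) ==> cnt + z < 0)
Before skip: (u > 5 ==> (((!(cnt == 2)) ==> ((!(u > 5)) && cnt + 3*u < 0)) && (cnt == 2 ==> ((!(u > 5)) && cnt + z < -1)))) && ((!(u > 5)) ==> cnt + z < 0)
Before cnt := cnt - 9: (u > 5 ==> (((!(cnt == 11)) ==> ((!(u > 5)) && cnt + 3*u < 9)) && (cnt == 11 ==> ((!(u > 5)) && cnt + z < 8)))) && ((!(u > 5)) ==> cnt + z < 9)
Answer: WP = (u > 5 ==> (((!(cnt == 11)) ==> ((!(u > 5)) && cnt + 3*u < 9)) && (cnt == 11 ==> ((!(u > 5)) && cnt + z < 8)))) && ((!(u > 5)) ==> cnt + z < 9)


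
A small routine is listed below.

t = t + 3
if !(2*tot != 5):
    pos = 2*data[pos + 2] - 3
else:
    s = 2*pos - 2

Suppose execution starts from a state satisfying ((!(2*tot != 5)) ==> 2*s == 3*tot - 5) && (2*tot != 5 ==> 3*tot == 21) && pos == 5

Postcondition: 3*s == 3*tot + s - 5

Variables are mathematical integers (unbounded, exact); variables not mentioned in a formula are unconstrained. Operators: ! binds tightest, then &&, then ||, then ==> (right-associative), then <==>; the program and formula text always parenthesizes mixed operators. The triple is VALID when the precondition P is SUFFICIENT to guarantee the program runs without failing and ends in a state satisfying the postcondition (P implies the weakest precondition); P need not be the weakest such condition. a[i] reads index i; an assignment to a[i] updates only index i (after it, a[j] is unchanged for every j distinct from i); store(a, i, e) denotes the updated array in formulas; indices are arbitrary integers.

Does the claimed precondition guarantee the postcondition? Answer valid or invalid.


Working backward. After the program, the postcondition 3*s == 3*tot + s - 5 must hold; in canonical form it is 2*s == 3*tot - 5.
Then branch requires 2*s == 3*tot - 5; else branch requires 4*pos == 3*tot - 1.
Before the if: ((!(2*tot != 5)) ==> 2*s == 3*tot - 5) && (2*tot != 5 ==> 4*pos == 3*tot - 1)
Before t := t + 3: ((!(2*tot != 5)) ==> 2*s == 3*tot - 5) && (2*tot != 5 ==> 4*pos == 3*tot - 1)
The weakest precondition is ((!(2*tot != 5)) ==> 2*s == 3*tot - 5) && (2*tot != 5 ==> 4*pos == 3*tot - 1).
Check whether ((!(2*tot != 5)) ==> 2*s == 3*tot - 5) && (2*tot != 5 ==> 3*tot == 21) && pos == 5 implies it.
Every state satisfying the precondition satisfies the weakest precondition: the implication holds.
Answer: valid


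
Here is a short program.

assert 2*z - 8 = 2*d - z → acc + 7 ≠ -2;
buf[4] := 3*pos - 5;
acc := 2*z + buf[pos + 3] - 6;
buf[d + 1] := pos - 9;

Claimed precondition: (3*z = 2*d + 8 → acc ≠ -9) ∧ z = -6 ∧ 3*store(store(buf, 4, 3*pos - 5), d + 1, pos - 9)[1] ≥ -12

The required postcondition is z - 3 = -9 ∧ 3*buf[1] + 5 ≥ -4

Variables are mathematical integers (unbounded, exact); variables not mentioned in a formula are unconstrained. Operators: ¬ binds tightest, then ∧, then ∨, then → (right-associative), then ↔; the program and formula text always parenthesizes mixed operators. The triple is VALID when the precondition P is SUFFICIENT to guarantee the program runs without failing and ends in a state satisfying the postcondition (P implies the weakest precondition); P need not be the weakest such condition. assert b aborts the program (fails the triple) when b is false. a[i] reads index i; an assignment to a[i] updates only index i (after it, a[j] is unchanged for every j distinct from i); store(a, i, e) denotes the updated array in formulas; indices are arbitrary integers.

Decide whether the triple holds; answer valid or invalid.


Working backward. After the program, the postcondition z - 3 = -9 ∧ 3*buf[1] + 5 ≥ -4 must hold; in canonical form it is z = -6 ∧ 3*buf[1] ≥ -9.
Before buf[d + 1] := pos - 9: z = -6 ∧ 3*store(buf, d + 1, pos - 9)[1] ≥ -9
Before acc := 2*z + buf[pos + 3] - 6: z = -6 ∧ 3*store(buf, d + 1, pos - 9)[1] ≥ -9
Before buf[4] := 3*pos - 5: z = -6 ∧ 3*store(store(buf, 4, 3*pos - 5), d + 1, pos - 9)[1] ≥ -9
Before assert 2*z - 8 = 2*d - z → acc + 7 ≠ -2: (3*z = 2*d + 8 → acc ≠ -9) ∧ z = -6 ∧ 3*store(store(buf, 4, 3*pos - 5), d + 1, pos - 9)[1] ≥ -9
The weakest precondition is (3*z = 2*d + 8 → acc ≠ -9) ∧ z = -6 ∧ 3*store(store(buf, 4, 3*pos - 5), d + 1, pos - 9)[1] ≥ -9.
Check whether (3*z = 2*d + 8 → acc ≠ -9) ∧ z = -6 ∧ 3*store(store(buf, 4, 3*pos - 5), d + 1, pos - 9)[1] ≥ -12 implies it.
Countermodel: at the initial state acc = -9, buf = {[0] = 2, [1] = -4, [4] = 2, elsewhere 2}, d = -1, pos = 0, z = -6, the precondition holds but the weakest precondition fails.
Answer: invalid


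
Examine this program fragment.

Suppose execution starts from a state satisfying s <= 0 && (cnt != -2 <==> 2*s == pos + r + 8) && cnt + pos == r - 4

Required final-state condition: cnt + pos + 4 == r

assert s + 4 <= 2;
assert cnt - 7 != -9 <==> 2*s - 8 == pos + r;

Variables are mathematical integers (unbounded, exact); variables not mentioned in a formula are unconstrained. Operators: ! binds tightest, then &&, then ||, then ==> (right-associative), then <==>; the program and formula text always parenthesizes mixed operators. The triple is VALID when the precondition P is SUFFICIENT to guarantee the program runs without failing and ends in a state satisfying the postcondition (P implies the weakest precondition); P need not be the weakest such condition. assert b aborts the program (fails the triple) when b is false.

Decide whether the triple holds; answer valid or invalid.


Working backward. After the program, the postcondition cnt + pos + 4 == r must hold; in canonical form it is cnt + pos == r - 4.
Before assert cnt - 7 != -9 <==> 2*s - 8 == pos + r: (cnt != -2 <==> 2*s == pos + r + 8) && cnt + pos == r - 4
Before assert s + 4 <= 2: s <= -2 && (cnt != -2 <==> 2*s == pos + r + 8) && cnt + pos == r - 4
The weakest precondition is s <= -2 && (cnt != -2 <==> 2*s == pos + r + 8) && cnt + pos == r - 4.
Check whether s <= 0 && (cnt != -2 <==> 2*s == pos + r + 8) && cnt + pos == r - 4 implies it.
Countermodel: at the initial state cnt = 0, pos = -6, r = -2, s = 0, the precondition holds but the weakest precondition fails.
Answer: invalid


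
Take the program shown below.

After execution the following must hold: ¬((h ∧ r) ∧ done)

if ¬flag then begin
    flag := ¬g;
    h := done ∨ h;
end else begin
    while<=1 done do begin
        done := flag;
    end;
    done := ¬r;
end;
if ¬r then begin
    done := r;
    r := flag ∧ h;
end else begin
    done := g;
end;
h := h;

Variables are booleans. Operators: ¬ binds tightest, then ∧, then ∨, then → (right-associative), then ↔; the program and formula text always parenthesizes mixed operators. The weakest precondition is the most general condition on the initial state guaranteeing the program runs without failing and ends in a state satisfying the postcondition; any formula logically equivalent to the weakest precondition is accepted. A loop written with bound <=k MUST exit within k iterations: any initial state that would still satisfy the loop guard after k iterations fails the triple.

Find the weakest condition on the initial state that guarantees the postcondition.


Working backward. After the program, the postcondition ¬((h ∧ r) ∧ done) must hold; in canonical form it is ¬(h ∧ r ∧ done).
Before h := h: ¬(h ∧ r ∧ done)
Then branch requires ¬(h ∧ flag ∧ r); else branch requires ¬(h ∧ r ∧ g).
Before the if: ((¬r) → (¬(h ∧ flag ∧ r))) ∧ (r → (¬(h ∧ r ∧ g)))
Then branch requires ((¬r) → (¬((done ∨ h) ∧ (¬g) ∧ r))) ∧ (r → (¬((done ∨ h) ∧ r ∧ g))); else branch requires (done → ((¬flag) ∧ ((¬r) → (¬(h ∧ flag ∧ r))) ∧ (r → (¬(h ∧ r ∧ g))))) ∧ ((¬done) → (((¬r) → (¬(h ∧ flag ∧ r))) ∧ (r → (¬(h ∧ r ∧ g))))).
Before the if: ((¬flag) → (((¬r) → (¬((done ∨ h) ∧ (¬g) ∧ r))) ∧ (r → (¬((done ∨ h) ∧ r ∧ g))))) ∧ (flag → ((done → ((¬flag) ∧ ((¬r) → (¬(h ∧ flag ∧ r))) ∧ (r → (¬(h ∧ r ∧ g))))) ∧ ((¬done) → (((¬r) → (¬(h ∧ flag ∧ r))) ∧ (r → (¬(h ∧ r ∧ g)))))))
Answer: WP = ((¬flag) → (((¬r) → (¬((done ∨ h) ∧ (¬g) ∧ r))) ∧ (r → (¬((done ∨ h) ∧ r ∧ g))))) ∧ (flag → ((done → ((¬flag) ∧ ((¬r) → (¬(h ∧ flag ∧ r))) ∧ (r → (¬(h ∧ r ∧ g))))) ∧ ((¬done) → (((¬r) → (¬(h ∧ flag ∧ r))) ∧ (r → (¬(h ∧ r ∧ g)))))))


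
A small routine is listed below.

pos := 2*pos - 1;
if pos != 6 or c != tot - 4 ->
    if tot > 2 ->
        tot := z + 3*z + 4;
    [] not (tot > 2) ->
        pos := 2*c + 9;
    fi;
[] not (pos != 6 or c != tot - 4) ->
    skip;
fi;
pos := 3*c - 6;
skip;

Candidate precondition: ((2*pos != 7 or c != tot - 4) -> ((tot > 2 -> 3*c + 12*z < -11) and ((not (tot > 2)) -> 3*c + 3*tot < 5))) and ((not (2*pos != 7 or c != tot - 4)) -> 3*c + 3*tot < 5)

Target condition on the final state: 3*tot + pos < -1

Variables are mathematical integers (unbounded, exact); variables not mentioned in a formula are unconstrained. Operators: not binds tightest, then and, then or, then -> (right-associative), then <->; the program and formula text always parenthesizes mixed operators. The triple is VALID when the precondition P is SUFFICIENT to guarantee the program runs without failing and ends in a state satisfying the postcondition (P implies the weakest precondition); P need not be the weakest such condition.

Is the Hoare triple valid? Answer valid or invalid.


Working backward. After the program, the postcondition 3*tot + pos < -1 must hold; in canonical form it is pos + 3*tot < -1.
Before skip: pos + 3*tot < -1
Before pos := 3*c - 6: 3*c + 3*tot < 5
Then branch requires (tot > 2 -> 3*c + 12*z < -7) and ((not (tot > 2)) -> 3*c + 3*tot < 5); else branch requires 3*c + 3*tot < 5.
Before the if: ((pos != 6 or c != tot - 4) -> ((tot > 2 -> 3*c + 12*z < -7) and ((not (tot > 2)) -> 3*c + 3*tot < 5))) and ((not (pos != 6 or c != tot - 4)) -> 3*c + 3*tot < 5)
Before pos := 2*pos - 1: ((2*pos != 7 or c != tot - 4) -> ((tot > 2 -> 3*c + 12*z < -7) and ((not (tot > 2)) -> 3*c + 3*tot < 5))) and ((not (2*pos != 7 or c != tot - 4)) -> 3*c + 3*tot < 5)
The weakest precondition is ((2*pos != 7 or c != tot - 4) -> ((tot > 2 -> 3*c + 12*z < -7) and ((not (tot > 2)) -> 3*c + 3*tot < 5))) and ((not (2*pos != 7 or c != tot - 4)) -> 3*c + 3*tot < 5).
Check whether ((2*pos != 7 or c != tot - 4) -> ((tot > 2 -> 3*c + 12*z < -11) and ((not (tot > 2)) -> 3*c + 3*tot < 5))) and ((not (2*pos != 7 or c != tot - 4)) -> 3*c + 3*tot < 5) implies it.
Every state satisfying the precondition satisfies the weakest precondition: the implication holds.
Answer: valid


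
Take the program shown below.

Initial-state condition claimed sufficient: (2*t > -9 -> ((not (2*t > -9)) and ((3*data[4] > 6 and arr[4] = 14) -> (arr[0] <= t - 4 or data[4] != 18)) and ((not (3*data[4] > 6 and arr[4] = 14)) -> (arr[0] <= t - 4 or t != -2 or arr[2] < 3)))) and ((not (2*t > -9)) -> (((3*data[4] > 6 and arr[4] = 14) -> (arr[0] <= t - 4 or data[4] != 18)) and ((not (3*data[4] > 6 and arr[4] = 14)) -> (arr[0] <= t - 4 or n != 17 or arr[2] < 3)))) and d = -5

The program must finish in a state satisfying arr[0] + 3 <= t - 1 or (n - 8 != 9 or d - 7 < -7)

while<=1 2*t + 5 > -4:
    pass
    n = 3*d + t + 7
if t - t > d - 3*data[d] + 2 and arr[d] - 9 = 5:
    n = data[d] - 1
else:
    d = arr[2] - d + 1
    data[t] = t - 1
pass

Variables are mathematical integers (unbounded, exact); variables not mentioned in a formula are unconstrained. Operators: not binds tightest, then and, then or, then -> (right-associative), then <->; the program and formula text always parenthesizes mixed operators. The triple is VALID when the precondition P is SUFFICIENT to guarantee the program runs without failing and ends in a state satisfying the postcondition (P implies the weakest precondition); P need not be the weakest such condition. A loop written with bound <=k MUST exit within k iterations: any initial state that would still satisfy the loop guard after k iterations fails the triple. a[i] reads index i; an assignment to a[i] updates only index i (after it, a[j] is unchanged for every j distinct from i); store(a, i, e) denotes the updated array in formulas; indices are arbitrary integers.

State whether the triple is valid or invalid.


Working backward. After the program, the postcondition arr[0] + 3 <= t - 1 or (n - 8 != 9 or d - 7 < -7) must hold; in canonical form it is arr[0] <= t - 4 or n != 17 or d < 0.
Before skip: arr[0] <= t - 4 or n != 17 or d < 0
Then branch requires arr[0] <= t - 4 or data[d] != 18 or d < 0; else branch requires arr[0] <= t - 4 or n != 17 or arr[2] < d - 1.
Before the if: ((3*data[d] > d + 2 and arr[d] = 14) -> (arr[0] <= t - 4 or data[d] != 18 or d < 0)) and ((not (3*data[d] > d + 2 and arr[d] = 14)) -> (arr[0] <= t - 4 or n != 17 or arr[2] < d - 1))
Before the loop (bound <=1), unroll the exhaustion recursion (WP_0 = exit-now case; WP_j = one more guarded iteration, up to j = 1):
  WP_0: (not (2*t > -9)) and ((3*data[d] > d + 2 and arr[d] = 14) -> (arr[0] <= t - 4 or data[d] != 18 or d < 0)) and ((not (3*data[d] > d + 2 and arr[d] = 14)) -> (arr[0] <= t - 4 or n != 17 or arr[2] < d - 1))
  WP_1: (2*t > -9 -> ((not (2*t > -9)) and ((3*data[d] > d + 2 and arr[d] = 14) -> (arr[0] <= t - 4 or data[d] != 18 or d < 0)) and ((not (3*data[d] > d + 2 and arr[d] = 14)) -> (arr[0] <= t - 4 or 3*d + t != 10 or arr[2] < d - 1)))) and ((not (2*t > -9)) -> (((3*data[d] > d + 2 and arr[d] = 14) -> (arr[0] <= t - 4 or data[d] != 18 or d < 0)) and ((not (3*data[d] > d + 2 and arr[d] = 14)) -> (arr[0] <= t - 4 or n != 17 or arr[2] < d - 1))))
So before the loop: (2*t > -9 -> ((not (2*t > -9)) and ((3*data[d] > d + 2 and arr[d] = 14) -> (arr[0] <= t - 4 or data[d] != 18 or d < 0)) and ((not (3*data[d] > d + 2 and arr[d] = 14)) -> (arr[0] <= t - 4 or 3*d + t != 10 or arr[2] < d - 1)))) and ((not (2*t > -9)) -> (((3*data[d] > d + 2 and arr[d] = 14) -> (arr[0] <= t - 4 or data[d] != 18 or d < 0)) and ((not (3*data[d] > d + 2 and arr[d] = 14)) -> (arr[0] <= t - 4 or n != 17 or arr[2] < d - 1))))
The weakest precondition is (2*t > -9 -> ((not (2*t > -9)) and ((3*data[d] > d + 2 and arr[d] = 14) -> (arr[0] <= t - 4 or data[d] != 18 or d < 0)) and ((not (3*data[d] > d + 2 and arr[d] = 14)) -> (arr[0] <= t - 4 or 3*d + t != 10 or arr[2] < d - 1)))) and ((not (2*t > -9)) -> (((3*data[d] > d + 2 and arr[d] = 14) -> (arr[0] <= t - 4 or data[d] != 18 or d < 0)) and ((not (3*data[d] > d + 2 and arr[d] = 14)) -> (arr[0] <= t - 4 or n != 17 or arr[2] < d - 1)))).
Check whether (2*t > -9 -> ((not (2*t > -9)) and ((3*data[4] > 6 and arr[4] = 14) -> (arr[0] <= t - 4 or data[4] != 18)) and ((not (3*data[4] > 6 and arr[4] = 14)) -> (arr[0] <= t - 4 or t != -2 or arr[2] < 3)))) and ((not (2*t > -9)) -> (((3*data[4] > 6 and arr[4] = 14) -> (arr[0] <= t - 4 or data[4] != 18)) and ((not (3*data[4] > 6 and arr[4] = 14)) -> (arr[0] <= t - 4 or n != 17 or arr[2] < 3)))) and d = -5 implies it.
Countermodel: at the initial state arr = {[-5] = 3, [0] = 6516, [2] = -1, [4] = 6516, elsewhere 6516}, d = -5, data = {[-5] = 19, [0] = 19, [2] = 19, [4] = 19, elsewhere 19}, n = 17, t = -5, the precondition holds but the weakest precondition fails.
Answer: invalid


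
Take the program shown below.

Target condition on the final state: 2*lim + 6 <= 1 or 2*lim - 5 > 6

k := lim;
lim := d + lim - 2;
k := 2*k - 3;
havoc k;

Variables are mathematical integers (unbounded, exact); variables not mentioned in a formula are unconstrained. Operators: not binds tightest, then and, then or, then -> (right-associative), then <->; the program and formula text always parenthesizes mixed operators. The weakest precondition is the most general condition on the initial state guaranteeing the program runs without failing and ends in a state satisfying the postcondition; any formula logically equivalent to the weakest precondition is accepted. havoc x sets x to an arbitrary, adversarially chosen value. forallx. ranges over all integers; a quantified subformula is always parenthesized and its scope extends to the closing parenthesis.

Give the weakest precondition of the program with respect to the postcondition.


Working backward. After the program, the postcondition 2*lim + 6 <= 1 or 2*lim - 5 > 6 must hold; in canonical form it is 2*lim <= -5 or 2*lim > 11.
Before havoc k: 2*lim <= -5 or 2*lim > 11
Before k := 2*k - 3: 2*lim <= -5 or 2*lim > 11
Before lim := d + lim - 2: 2*d + 2*lim <= -1 or 2*d + 2*lim > 15
Before k := lim: 2*d + 2*lim <= -1 or 2*d + 2*lim > 15
Answer: WP = 2*d + 2*lim <= -1 or 2*d + 2*lim > 15


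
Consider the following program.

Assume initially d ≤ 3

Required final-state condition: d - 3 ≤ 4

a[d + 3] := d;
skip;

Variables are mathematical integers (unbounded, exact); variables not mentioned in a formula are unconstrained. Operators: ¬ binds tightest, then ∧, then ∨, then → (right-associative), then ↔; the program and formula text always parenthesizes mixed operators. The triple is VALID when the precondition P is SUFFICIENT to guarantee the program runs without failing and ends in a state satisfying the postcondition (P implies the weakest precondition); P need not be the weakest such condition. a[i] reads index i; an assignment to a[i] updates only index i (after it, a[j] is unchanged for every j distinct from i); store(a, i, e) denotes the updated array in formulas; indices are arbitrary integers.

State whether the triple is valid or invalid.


Working backward. After the program, the postcondition d - 3 ≤ 4 must hold; in canonical form it is d ≤ 7.
Before skip: d ≤ 7
Before a[d + 3] := d: d ≤ 7
The weakest precondition is d ≤ 7.
Check whether d ≤ 3 implies it.
Every state satisfying the precondition satisfies the weakest precondition: the implication holds.
Answer: valid


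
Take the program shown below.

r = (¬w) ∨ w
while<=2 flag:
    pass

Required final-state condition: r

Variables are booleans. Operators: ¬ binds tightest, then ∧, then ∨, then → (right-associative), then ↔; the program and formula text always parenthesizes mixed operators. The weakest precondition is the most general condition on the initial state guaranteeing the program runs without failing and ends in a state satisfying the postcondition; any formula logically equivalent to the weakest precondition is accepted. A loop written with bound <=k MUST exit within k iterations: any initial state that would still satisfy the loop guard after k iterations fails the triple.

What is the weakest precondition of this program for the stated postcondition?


Working backward. After the program, r must hold.
Before the loop (bound <=2), unroll the exhaustion recursion (WP_0 = exit-now case; WP_j = one more guarded iteration, up to j = 2):
  WP_0: (¬flag) ∧ r
  WP_1: (flag → ((¬flag) ∧ r)) ∧ ((¬flag) → r)
  WP_2: (flag → ((flag → ((¬flag) ∧ r)) ∧ ((¬flag) → r))) ∧ ((¬flag) → r)
So before the loop: (flag → ((flag → ((¬flag) ∧ r)) ∧ ((¬flag) → r))) ∧ ((¬flag) → r)
Before r := (¬w) ∨ w: flag → (flag → (¬flag))
Answer: WP = flag → (flag → (¬flag))


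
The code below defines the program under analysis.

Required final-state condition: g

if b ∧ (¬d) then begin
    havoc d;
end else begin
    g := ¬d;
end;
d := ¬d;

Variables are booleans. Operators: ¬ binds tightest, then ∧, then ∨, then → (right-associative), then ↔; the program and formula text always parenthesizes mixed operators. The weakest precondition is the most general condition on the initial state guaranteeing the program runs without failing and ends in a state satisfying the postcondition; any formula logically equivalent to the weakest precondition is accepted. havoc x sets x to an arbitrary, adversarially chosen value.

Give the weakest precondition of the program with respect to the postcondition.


Working backward. After the program, g must hold.
Before d := ¬d: g
Then branch requires g; else branch requires ¬d.
Before the if: ((b ∧ (¬d)) → g) ∧ ((¬(b ∧ (¬d))) → (¬d))
Answer: WP = ((b ∧ (¬d)) → g) ∧ ((¬(b ∧ (¬d))) → (¬d))


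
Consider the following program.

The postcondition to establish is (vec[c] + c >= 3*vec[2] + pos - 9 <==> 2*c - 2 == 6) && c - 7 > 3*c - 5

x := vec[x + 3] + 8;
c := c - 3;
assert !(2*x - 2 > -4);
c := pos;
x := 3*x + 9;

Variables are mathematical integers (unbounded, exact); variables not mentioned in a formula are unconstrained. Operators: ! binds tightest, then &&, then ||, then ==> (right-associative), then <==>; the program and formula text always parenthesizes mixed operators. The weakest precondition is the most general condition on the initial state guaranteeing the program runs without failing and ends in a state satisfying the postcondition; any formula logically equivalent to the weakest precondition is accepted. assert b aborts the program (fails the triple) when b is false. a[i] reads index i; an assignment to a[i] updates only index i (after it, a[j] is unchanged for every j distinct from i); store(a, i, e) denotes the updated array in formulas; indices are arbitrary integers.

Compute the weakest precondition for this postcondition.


Working backward. After the program, the postcondition (vec[c] + c >= 3*vec[2] + pos - 9 <==> 2*c - 2 == 6) && c - 7 > 3*c - 5 must hold; in canonical form it is (vec[c] + c >= 3*vec[2] + pos - 9 <==> 2*c == 8) && 2*c < -2.
Before x := 3*x + 9: (vec[c] + c >= 3*vec[2] + pos - 9 <==> 2*c == 8) && 2*c < -2
Before c := pos: (vec[pos] >= 3*vec[2] - 9 <==> 2*pos == 8) && 2*pos < -2
Before assert !(2*x - 2 > -4): (!(2*x > -2)) && (vec[pos] >= 3*vec[2] - 9 <==> 2*pos == 8) && 2*pos < -2
Before c := c - 3: (!(2*x > -2)) && (vec[pos] >= 3*vec[2] - 9 <==> 2*pos == 8) && 2*pos < -2
Before x := vec[x + 3] + 8: (!(2*vec[x + 3] > -18)) && (vec[pos] >= 3*vec[2] - 9 <==> 2*pos == 8) && 2*pos < -2
Answer: WP = (!(2*vec[x + 3] > -18)) && (vec[pos] >= 3*vec[2] - 9 <==> 2*pos == 8) && 2*pos < -2
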